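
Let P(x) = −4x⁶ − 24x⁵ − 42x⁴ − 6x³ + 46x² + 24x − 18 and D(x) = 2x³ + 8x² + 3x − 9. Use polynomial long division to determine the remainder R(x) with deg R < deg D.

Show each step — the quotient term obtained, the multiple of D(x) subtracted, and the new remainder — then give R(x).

Step 1: lead(−4x⁶ − 24x⁵ − 42x⁴ − 6x³ + 46x² + 24x − 18) ÷ lead(D) = −4x⁶ ÷ 2x³ = −2x³. Subtract (−2x³)·D = −4x⁶ − 16x⁵ − 6x⁴ + 18x³. Remainder: −8x⁵ − 36x⁴ − 24x³ + 46x² + 24x − 18.
Step 2: lead(−8x⁵ − 36x⁴ − 24x³ + 46x² + 24x − 18) ÷ lead(D) = −8x⁵ ÷ 2x³ = −4x². Subtract (−4x²)·D = −8x⁵ − 32x⁴ − 12x³ + 36x². Remainder: −4x⁴ − 12x³ + 10x² + 24x − 18.
Step 3: lead(−4x⁴ − 12x³ + 10x² + 24x − 18) ÷ lead(D) = −4x⁴ ÷ 2x³ = −2x. Subtract (−2x)·D = −4x⁴ − 16x³ − 6x² + 18x. Remainder: 4x³ + 16x² + 6x − 18.
Step 4: lead(4x³ + 16x² + 6x − 18) ÷ lead(D) = 4x³ ÷ 2x³ = 2. Subtract (2)·D = 4x³ + 16x² + 6x − 18. Remainder: 0.

R(x) = 0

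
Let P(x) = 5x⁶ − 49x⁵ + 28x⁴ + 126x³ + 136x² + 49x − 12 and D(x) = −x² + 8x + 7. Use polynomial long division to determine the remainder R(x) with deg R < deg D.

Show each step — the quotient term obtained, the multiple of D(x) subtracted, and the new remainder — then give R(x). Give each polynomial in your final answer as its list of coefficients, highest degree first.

Step 1: lead(5x⁶ − 49x⁵ + 28x⁴ + 126x³ + 136x² + 49x − 12) ÷ lead(D) = 5x⁶ ÷ −x² = −5x⁴. Subtract (−5x⁴)·D = 5x⁶ − 40x⁵ − 35x⁴. Remainder: −9x⁵ + 63x⁴ + 126x³ + 136x² + 49x − 12.
Step 2: lead(−9x⁵ + 63x⁴ + 126x³ + 136x² + 49x − 12) ÷ lead(D) = −9x⁵ ÷ −x² = 9x³. Subtract (9x³)·D = −9x⁵ + 72x⁴ + 63x³. Remainder: −9x⁴ + 63x³ + 136x² + 49x − 12.
Step 3: lead(−9x⁴ + 63x³ + 136x² + 49x − 12) ÷ lead(D) = −9x⁴ ÷ −x² = 9x². Subtract (9x²)·D = −9x⁴ + 72x³ + 63x². Remainder: −9x³ + 73x² + 49x − 12.
Step 4: lead(−9x³ + 73x² + 49x − 12) ÷ lead(D) = −9x³ ÷ −x² = 9x. Subtract (9x)·D = −9x³ + 72x² + 63x. Remainder: x² − 14x − 12.
Step 5: lead(x² − 14x − 12) ÷ lead(D) = x² ÷ −x² = −1. Subtract (−1)·D = x² − 8x − 7. Remainder: −6x − 5.

R = [-6, -5]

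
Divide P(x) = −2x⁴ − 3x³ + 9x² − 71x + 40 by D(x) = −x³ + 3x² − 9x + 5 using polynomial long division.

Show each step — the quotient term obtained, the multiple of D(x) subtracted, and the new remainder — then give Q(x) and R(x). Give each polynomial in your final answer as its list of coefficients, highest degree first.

Step 1: lead(−2x⁴ − 3x³ + 9x² − 71x + 40) ÷ lead(D) = −2x⁴ ÷ −x³ = 2x. Subtract (2x)·D = −2x⁴ + 6x³ − 18x² + 10x. Remainder: −9x³ + 27x² − 81x + 40.
Step 2: lead(−9x³ + 27x² − 81x + 40) ÷ lead(D) = −9x³ ÷ −x³ = 9. Subtract (9)·D = −9x³ + 27x² − 81x + 45. Remainder: −5.

Q = [2, 9]; R = [-5]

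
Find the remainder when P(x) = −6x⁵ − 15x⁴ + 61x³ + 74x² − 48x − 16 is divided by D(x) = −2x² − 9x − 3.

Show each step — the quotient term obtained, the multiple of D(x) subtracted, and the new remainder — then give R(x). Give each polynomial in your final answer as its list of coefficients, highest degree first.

R = [8]

Step 1: lead(−6x⁵ − 15x⁴ + 61x³ + 74x² − 48x − 16) ÷ lead(D) = −6x⁵ ÷ −2x² = 3x³. Subtract (3x³)·D = −6x⁵ − 27x⁴ − 9x³. Remainder: 12x⁴ + 70x³ + 74x² − 48x − 16.
Step 2: lead(12x⁴ + 70x³ + 74x² − 48x − 16) ÷ lead(D) = 12x⁴ ÷ −2x² = −6x². Subtract (−6x²)·D = 12x⁴ + 54x³ + 18x². Remainder: 16x³ + 56x² − 48x − 16.
Step 3: lead(16x³ + 56x² − 48x − 16) ÷ lead(D) = 16x³ ÷ −2x² = −8x. Subtract (−8x)·D = 16x³ + 72x² + 24x. Remainder: −16x² − 72x − 16.
Step 4: lead(−16x² − 72x − 16) ÷ lead(D) = −16x² ÷ −2x² = 8. Subtract (8)·D = −16x² − 72x − 24. Remainder: 8.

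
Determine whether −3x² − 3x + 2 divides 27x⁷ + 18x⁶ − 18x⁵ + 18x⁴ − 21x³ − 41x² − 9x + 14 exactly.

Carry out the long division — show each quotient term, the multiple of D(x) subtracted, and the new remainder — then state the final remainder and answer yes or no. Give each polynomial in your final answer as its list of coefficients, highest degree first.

R = [0], so D(x) is a factor of P(x). yes

Step 1: lead(27x⁷ + 18x⁶ − 18x⁵ + 18x⁴ − 21x³ − 41x² − 9x + 14) ÷ lead(D) = 27x⁷ ÷ −3x² = −9x⁵. Subtract (−9x⁵)·D = 27x⁷ + 27x⁶ − 18x⁵. Remainder: −9x⁶ + 18x⁴ − 21x³ − 41x² − 9x + 14.
Step 2: lead(−9x⁶ + 18x⁴ − 21x³ − 41x² − 9x + 14) ÷ lead(D) = −9x⁶ ÷ −3x² = 3x⁴. Subtract (3x⁴)·D = −9x⁶ − 9x⁵ + 6x⁴. Remainder: 9x⁵ + 12x⁴ − 21x³ − 41x² − 9x + 14.
Step 3: lead(9x⁵ + 12x⁴ − 21x³ − 41x² − 9x + 14) ÷ lead(D) = 9x⁵ ÷ −3x² = −3x³. Subtract (−3x³)·D = 9x⁵ + 9x⁴ − 6x³. Remainder: 3x⁴ − 15x³ − 41x² − 9x + 14.
Step 4: lead(3x⁴ − 15x³ − 41x² − 9x + 14) ÷ lead(D) = 3x⁴ ÷ −3x² = −x². Subtract (−x²)·D = 3x⁴ + 3x³ − 2x². Remainder: −18x³ − 39x² − 9x + 14.
Step 5: lead(−18x³ − 39x² − 9x + 14) ÷ lead(D) = −18x³ ÷ −3x² = 6x. Subtract (6x)·D = −18x³ − 18x² + 12x. Remainder: −21x² − 21x + 14.
Step 6: lead(−21x² − 21x + 14) ÷ lead(D) = −21x² ÷ −3x² = 7. Subtract (7)·D = −21x² − 21x + 14. Remainder: 0.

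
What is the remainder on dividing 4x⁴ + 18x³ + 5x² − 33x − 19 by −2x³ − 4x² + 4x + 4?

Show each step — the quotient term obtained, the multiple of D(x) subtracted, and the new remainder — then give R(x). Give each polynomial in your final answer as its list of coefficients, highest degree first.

Step 1: lead(4x⁴ + 18x³ + 5x² − 33x − 19) ÷ lead(D) = 4x⁴ ÷ −2x³ = −2x. Subtract (−2x)·D = 4x⁴ + 8x³ − 8x² − 8x. Remainder: 10x³ + 13x² − 25x − 19.
Step 2: lead(10x³ + 13x² − 25x − 19) ÷ lead(D) = 10x³ ÷ −2x³ = −5. Subtract (−5)·D = 10x³ + 20x² − 20x − 20. Remainder: −7x² − 5x + 1.

R = [-7, -5, 1]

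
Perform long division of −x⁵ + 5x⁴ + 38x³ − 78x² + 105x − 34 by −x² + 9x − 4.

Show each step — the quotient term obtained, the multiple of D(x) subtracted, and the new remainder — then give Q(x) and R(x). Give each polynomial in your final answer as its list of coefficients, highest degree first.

Q = [1, 4, -6, 8]; R = [9, -2]

Step 1: lead(−x⁵ + 5x⁴ + 38x³ − 78x² + 105x − 34) ÷ lead(D) = −x⁵ ÷ −x² = x³. Subtract (x³)·D = −x⁵ + 9x⁴ − 4x³. Remainder: −4x⁴ + 42x³ − 78x² + 105x − 34.
Step 2: lead(−4x⁴ + 42x³ − 78x² + 105x − 34) ÷ lead(D) = −4x⁴ ÷ −x² = 4x². Subtract (4x²)·D = −4x⁴ + 36x³ − 16x². Remainder: 6x³ − 62x² + 105x − 34.
Step 3: lead(6x³ − 62x² + 105x − 34) ÷ lead(D) = 6x³ ÷ −x² = −6x. Subtract (−6x)·D = 6x³ − 54x² + 24x. Remainder: −8x² + 81x − 34.
Step 4: lead(−8x² + 81x − 34) ÷ lead(D) = −8x² ÷ −x² = 8. Subtract (8)·D = −8x² + 72x − 32. Remainder: 9x − 2.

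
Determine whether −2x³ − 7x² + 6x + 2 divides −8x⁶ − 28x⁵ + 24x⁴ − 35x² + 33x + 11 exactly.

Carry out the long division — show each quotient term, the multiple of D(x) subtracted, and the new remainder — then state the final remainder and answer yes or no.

R(x) = −7x² + 9x + 3, so D(x) is not a factor of P(x). no

Step 1: lead(−8x⁶ − 28x⁵ + 24x⁴ − 35x² + 33x + 11) ÷ lead(D) = −8x⁶ ÷ −2x³ = 4x³. Subtract (4x³)·D = −8x⁶ − 28x⁵ + 24x⁴ + 8x³. Remainder: −8x³ − 35x² + 33x + 11.
Step 2: lead(−8x³ − 35x² + 33x + 11) ÷ lead(D) = −8x³ ÷ −2x³ = 4. Subtract (4)·D = −8x³ − 28x² + 24x + 8. Remainder: −7x² + 9x + 3.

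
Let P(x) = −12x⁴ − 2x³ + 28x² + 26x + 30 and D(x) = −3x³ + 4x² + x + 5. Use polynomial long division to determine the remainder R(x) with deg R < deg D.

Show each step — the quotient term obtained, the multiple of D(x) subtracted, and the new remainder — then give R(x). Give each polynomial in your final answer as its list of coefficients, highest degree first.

R = [0]

Step 1: lead(−12x⁴ − 2x³ + 28x² + 26x + 30) ÷ lead(D) = −12x⁴ ÷ −3x³ = 4x. Subtract (4x)·D = −12x⁴ + 16x³ + 4x² + 20x. Remainder: −18x³ + 24x² + 6x + 30.
Step 2: lead(−18x³ + 24x² + 6x + 30) ÷ lead(D) = −18x³ ÷ −3x³ = 6. Subtract (6)·D = −18x³ + 24x² + 6x + 30. Remainder: 0.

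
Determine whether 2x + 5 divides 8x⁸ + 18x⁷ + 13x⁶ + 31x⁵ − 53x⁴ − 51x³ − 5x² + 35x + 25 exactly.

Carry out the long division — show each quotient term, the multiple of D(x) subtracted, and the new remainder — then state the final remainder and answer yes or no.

R(x) = 0, so D(x) is a factor of P(x). yes

Step 1: lead(8x⁸ + 18x⁷ + 13x⁶ + 31x⁵ − 53x⁴ − 51x³ − 5x² + 35x + 25) ÷ lead(D) = 8x⁸ ÷ 2x = 4x⁷. Subtract (4x⁷)·D = 8x⁸ + 20x⁷. Remainder: −2x⁷ + 13x⁶ + 31x⁵ − 53x⁴ − 51x³ − 5x² + 35x + 25.
Step 2: lead(−2x⁷ + 13x⁶ + 31x⁵ − 53x⁴ − 51x³ − 5x² + 35x + 25) ÷ lead(D) = −2x⁷ ÷ 2x = −x⁶. Subtract (−x⁶)·D = −2x⁷ − 5x⁶. Remainder: 18x⁶ + 31x⁵ − 53x⁴ − 51x³ − 5x² + 35x + 25.
Step 3: lead(18x⁶ + 31x⁵ − 53x⁴ − 51x³ − 5x² + 35x + 25) ÷ lead(D) = 18x⁶ ÷ 2x = 9x⁵. Subtract (9x⁵)·D = 18x⁶ + 45x⁵. Remainder: −14x⁵ − 53x⁴ − 51x³ − 5x² + 35x + 25.
Step 4: lead(−14x⁵ − 53x⁴ − 51x³ − 5x² + 35x + 25) ÷ lead(D) = −14x⁵ ÷ 2x = −7x⁴. Subtract (−7x⁴)·D = −14x⁵ − 35x⁴. Remainder: −18x⁴ − 51x³ − 5x² + 35x + 25.
Step 5: lead(−18x⁴ − 51x³ − 5x² + 35x + 25) ÷ lead(D) = −18x⁴ ÷ 2x = −9x³. Subtract (−9x³)·D = −18x⁴ − 45x³. Remainder: −6x³ − 5x² + 35x + 25.
Step 6: lead(−6x³ − 5x² + 35x + 25) ÷ lead(D) = −6x³ ÷ 2x = −3x². Subtract (−3x²)·D = −6x³ − 15x². Remainder: 10x² + 35x + 25.
Step 7: lead(10x² + 35x + 25) ÷ lead(D) = 10x² ÷ 2x = 5x. Subtract (5x)·D = 10x² + 25x. Remainder: 10x + 25.
Step 8: lead(10x + 25) ÷ lead(D) = 10x ÷ 2x = 5. Subtract (5)·D = 10x + 25. Remainder: 0.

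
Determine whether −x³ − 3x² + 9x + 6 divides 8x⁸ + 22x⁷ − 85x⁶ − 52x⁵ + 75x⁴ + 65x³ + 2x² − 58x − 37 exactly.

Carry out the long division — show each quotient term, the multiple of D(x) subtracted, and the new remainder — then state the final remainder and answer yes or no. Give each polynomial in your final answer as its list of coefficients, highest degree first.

Step 1: lead(8x⁸ + 22x⁷ − 85x⁶ − 52x⁵ + 75x⁴ + 65x³ + 2x² − 58x − 37) ÷ lead(D) = 8x⁸ ÷ −x³ = −8x⁵. Subtract (−8x⁵)·D = 8x⁸ + 24x⁷ − 72x⁶ − 48x⁵. Remainder: −2x⁷ − 13x⁶ − 4x⁵ + 75x⁴ + 65x³ + 2x² − 58x − 37.
Step 2: lead(−2x⁷ − 13x⁶ − 4x⁵ + 75x⁴ + 65x³ + 2x² − 58x − 37) ÷ lead(D) = −2x⁷ ÷ −x³ = 2x⁴. Subtract (2x⁴)·D = −2x⁷ − 6x⁶ + 18x⁵ + 12x⁴. Remainder: −7x⁶ − 22x⁵ + 63x⁴ + 65x³ + 2x² − 58x − 37.
Step 3: lead(−7x⁶ − 22x⁵ + 63x⁴ + 65x³ + 2x² − 58x − 37) ÷ lead(D) = −7x⁶ ÷ −x³ = 7x³. Subtract (7x³)·D = −7x⁶ − 21x⁵ + 63x⁴ + 42x³. Remainder: −x⁵ + 23x³ + 2x² − 58x − 37.
Step 4: lead(−x⁵ + 23x³ + 2x² − 58x − 37) ÷ lead(D) = −x⁵ ÷ −x³ = x². Subtract (x²)·D = −x⁵ − 3x⁴ + 9x³ + 6x². Remainder: 3x⁴ + 14x³ − 4x² − 58x − 37.
Step 5: lead(3x⁴ + 14x³ − 4x² − 58x − 37) ÷ lead(D) = 3x⁴ ÷ −x³ = −3x. Subtract (−3x)·D = 3x⁴ + 9x³ − 27x² − 18x. Remainder: 5x³ + 23x² − 40x − 37.
Step 6: lead(5x³ + 23x² − 40x − 37) ÷ lead(D) = 5x³ ÷ −x³ = −5. Subtract (−5)·D = 5x³ + 15x² − 45x − 30. Remainder: 8x² + 5x − 7.

R = [8, 5, -7], so D(x) is not a factor of P(x). no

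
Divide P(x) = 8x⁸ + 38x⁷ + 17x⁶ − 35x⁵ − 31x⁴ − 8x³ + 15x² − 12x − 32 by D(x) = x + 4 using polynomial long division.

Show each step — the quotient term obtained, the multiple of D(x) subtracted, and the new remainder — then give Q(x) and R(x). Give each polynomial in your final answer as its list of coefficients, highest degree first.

Q = [8, 6, -7, -7, -3, 4, -1, -8]; R = [0]

Step 1: lead(8x⁸ + 38x⁷ + 17x⁶ − 35x⁵ − 31x⁴ − 8x³ + 15x² − 12x − 32) ÷ lead(D) = 8x⁸ ÷ x = 8x⁷. Subtract (8x⁷)·D = 8x⁸ + 32x⁷. Remainder: 6x⁷ + 17x⁶ − 35x⁵ − 31x⁴ − 8x³ + 15x² − 12x − 32.
Step 2: lead(6x⁷ + 17x⁶ − 35x⁵ − 31x⁴ − 8x³ + 15x² − 12x − 32) ÷ lead(D) = 6x⁷ ÷ x = 6x⁶. Subtract (6x⁶)·D = 6x⁷ + 24x⁶. Remainder: −7x⁶ − 35x⁵ − 31x⁴ − 8x³ + 15x² − 12x − 32.
Step 3: lead(−7x⁶ − 35x⁵ − 31x⁴ − 8x³ + 15x² − 12x − 32) ÷ lead(D) = −7x⁶ ÷ x = −7x⁵. Subtract (−7x⁵)·D = −7x⁶ − 28x⁵. Remainder: −7x⁵ − 31x⁴ − 8x³ + 15x² − 12x − 32.
Step 4: lead(−7x⁵ − 31x⁴ − 8x³ + 15x² − 12x − 32) ÷ lead(D) = −7x⁵ ÷ x = −7x⁴. Subtract (−7x⁴)·D = −7x⁵ − 28x⁴. Remainder: −3x⁴ − 8x³ + 15x² − 12x − 32.
Step 5: lead(−3x⁴ − 8x³ + 15x² − 12x − 32) ÷ lead(D) = −3x⁴ ÷ x = −3x³. Subtract (−3x³)·D = −3x⁴ − 12x³. Remainder: 4x³ + 15x² − 12x − 32.
Step 6: lead(4x³ + 15x² − 12x − 32) ÷ lead(D) = 4x³ ÷ x = 4x². Subtract (4x²)·D = 4x³ + 16x². Remainder: −x² − 12x − 32.
Step 7: lead(−x² − 12x − 32) ÷ lead(D) = −x² ÷ x = −x. Subtract (−x)·D = −x² − 4x. Remainder: −8x − 32.
Step 8: lead(−8x − 32) ÷ lead(D) = −8x ÷ x = −8. Subtract (−8)·D = −8x − 32. Remainder: 0.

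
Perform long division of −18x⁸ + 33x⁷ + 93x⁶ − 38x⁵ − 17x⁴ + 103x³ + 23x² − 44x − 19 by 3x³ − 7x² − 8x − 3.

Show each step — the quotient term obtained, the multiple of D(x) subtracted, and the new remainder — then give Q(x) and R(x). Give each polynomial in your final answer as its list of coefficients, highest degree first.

Q = [-6, -3, 8, -8, -6, 7]; R = [-6, 2]

Step 1: lead(−18x⁸ + 33x⁷ + 93x⁶ − 38x⁵ − 17x⁴ + 103x³ + 23x² − 44x − 19) ÷ lead(D) = −18x⁸ ÷ 3x³ = −6x⁵. Subtract (−6x⁵)·D = −18x⁸ + 42x⁷ + 48x⁶ + 18x⁵. Remainder: −9x⁷ + 45x⁶ − 56x⁵ − 17x⁴ + 103x³ + 23x² − 44x − 19.
Step 2: lead(−9x⁷ + 45x⁶ − 56x⁵ − 17x⁴ + 103x³ + 23x² − 44x − 19) ÷ lead(D) = −9x⁷ ÷ 3x³ = −3x⁴. Subtract (−3x⁴)·D = −9x⁷ + 21x⁶ + 24x⁵ + 9x⁴. Remainder: 24x⁶ − 80x⁵ − 26x⁴ + 103x³ + 23x² − 44x − 19.
Step 3: lead(24x⁶ − 80x⁵ − 26x⁴ + 103x³ + 23x² − 44x − 19) ÷ lead(D) = 24x⁶ ÷ 3x³ = 8x³. Subtract (8x³)·D = 24x⁶ − 56x⁵ − 64x⁴ − 24x³. Remainder: −24x⁵ + 38x⁴ + 127x³ + 23x² − 44x − 19.
Step 4: lead(−24x⁵ + 38x⁴ + 127x³ + 23x² − 44x − 19) ÷ lead(D) = −24x⁵ ÷ 3x³ = −8x². Subtract (−8x²)·D = −24x⁵ + 56x⁴ + 64x³ + 24x². Remainder: −18x⁴ + 63x³ − x² − 44x − 19.
Step 5: lead(−18x⁴ + 63x³ − x² − 44x − 19) ÷ lead(D) = −18x⁴ ÷ 3x³ = −6x. Subtract (−6x)·D = −18x⁴ + 42x³ + 48x² + 18x. Remainder: 21x³ − 49x² − 62x − 19.
Step 6: lead(21x³ − 49x² − 62x − 19) ÷ lead(D) = 21x³ ÷ 3x³ = 7. Subtract (7)·D = 21x³ − 49x² − 56x − 21. Remainder: −6x + 2.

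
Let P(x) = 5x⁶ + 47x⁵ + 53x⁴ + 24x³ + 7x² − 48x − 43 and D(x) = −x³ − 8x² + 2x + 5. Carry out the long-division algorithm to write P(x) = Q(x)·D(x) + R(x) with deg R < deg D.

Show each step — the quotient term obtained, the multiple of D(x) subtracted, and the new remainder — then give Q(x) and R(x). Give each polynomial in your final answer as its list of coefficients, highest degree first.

Step 1: lead(5x⁶ + 47x⁵ + 53x⁴ + 24x³ + 7x² − 48x − 43) ÷ lead(D) = 5x⁶ ÷ −x³ = −5x³. Subtract (−5x³)·D = 5x⁶ + 40x⁵ − 10x⁴ − 25x³. Remainder: 7x⁵ + 63x⁴ + 49x³ + 7x² − 48x − 43.
Step 2: lead(7x⁵ + 63x⁴ + 49x³ + 7x² − 48x − 43) ÷ lead(D) = 7x⁵ ÷ −x³ = −7x². Subtract (−7x²)·D = 7x⁵ + 56x⁴ − 14x³ − 35x². Remainder: 7x⁴ + 63x³ + 42x² − 48x − 43.
Step 3: lead(7x⁴ + 63x³ + 42x² − 48x − 43) ÷ lead(D) = 7x⁴ ÷ −x³ = −7x. Subtract (−7x)·D = 7x⁴ + 56x³ − 14x² − 35x. Remainder: 7x³ + 56x² − 13x − 43.
Step 4: lead(7x³ + 56x² − 13x − 43) ÷ lead(D) = 7x³ ÷ −x³ = −7. Subtract (−7)·D = 7x³ + 56x² − 14x − 35. Remainder: x − 8.

Q = [-5, -7, -7, -7]; R = [1, -8]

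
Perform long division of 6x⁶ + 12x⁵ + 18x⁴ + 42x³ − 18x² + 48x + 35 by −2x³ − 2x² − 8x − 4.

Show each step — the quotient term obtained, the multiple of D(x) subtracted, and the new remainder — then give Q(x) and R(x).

Q(x) = −3x³ − 3x² + 6x − 9; R(x) = −1

Step 1: lead(6x⁶ + 12x⁵ + 18x⁴ + 42x³ − 18x² + 48x + 35) ÷ lead(D) = 6x⁶ ÷ −2x³ = −3x³. Subtract (−3x³)·D = 6x⁶ + 6x⁵ + 24x⁴ + 12x³. Remainder: 6x⁵ − 6x⁴ + 30x³ − 18x² + 48x + 35.
Step 2: lead(6x⁵ − 6x⁴ + 30x³ − 18x² + 48x + 35) ÷ lead(D) = 6x⁵ ÷ −2x³ = −3x². Subtract (−3x²)·D = 6x⁵ + 6x⁴ + 24x³ + 12x². Remainder: −12x⁴ + 6x³ − 30x² + 48x + 35.
Step 3: lead(−12x⁴ + 6x³ − 30x² + 48x + 35) ÷ lead(D) = −12x⁴ ÷ −2x³ = 6x. Subtract (6x)·D = −12x⁴ − 12x³ − 48x² − 24x. Remainder: 18x³ + 18x² + 72x + 35.
Step 4: lead(18x³ + 18x² + 72x + 35) ÷ lead(D) = 18x³ ÷ −2x³ = −9. Subtract (−9)·D = 18x³ + 18x² + 72x + 36. Remainder: −1.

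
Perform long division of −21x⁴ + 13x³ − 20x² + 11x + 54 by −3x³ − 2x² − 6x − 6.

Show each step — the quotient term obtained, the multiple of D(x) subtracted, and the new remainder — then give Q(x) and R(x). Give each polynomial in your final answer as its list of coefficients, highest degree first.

Step 1: lead(−21x⁴ + 13x³ − 20x² + 11x + 54) ÷ lead(D) = −21x⁴ ÷ −3x³ = 7x. Subtract (7x)·D = −21x⁴ − 14x³ − 42x² − 42x. Remainder: 27x³ + 22x² + 53x + 54.
Step 2: lead(27x³ + 22x² + 53x + 54) ÷ lead(D) = 27x³ ÷ −3x³ = −9. Subtract (−9)·D = 27x³ + 18x² + 54x + 54. Remainder: 4x² − x.

Q = [7, -9]; R = [4, -1, 0]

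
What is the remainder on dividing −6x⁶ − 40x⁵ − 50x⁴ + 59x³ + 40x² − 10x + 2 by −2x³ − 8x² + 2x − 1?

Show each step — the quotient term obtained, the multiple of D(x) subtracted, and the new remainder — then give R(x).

Step 1: lead(−6x⁶ − 40x⁵ − 50x⁴ + 59x³ + 40x² − 10x + 2) ÷ lead(D) = −6x⁶ ÷ −2x³ = 3x³. Subtract (3x³)·D = −6x⁶ − 24x⁵ + 6x⁴ − 3x³. Remainder: −16x⁵ − 56x⁴ + 62x³ + 40x² − 10x + 2.
Step 2: lead(−16x⁵ − 56x⁴ + 62x³ + 40x² − 10x + 2) ÷ lead(D) = −16x⁵ ÷ −2x³ = 8x². Subtract (8x²)·D = −16x⁵ − 64x⁴ + 16x³ − 8x². Remainder: 8x⁴ + 46x³ + 48x² − 10x + 2.
Step 3: lead(8x⁴ + 46x³ + 48x² − 10x + 2) ÷ lead(D) = 8x⁴ ÷ −2x³ = −4x. Subtract (−4x)·D = 8x⁴ + 32x³ − 8x² + 4x. Remainder: 14x³ + 56x² − 14x + 2.
Step 4: lead(14x³ + 56x² − 14x + 2) ÷ lead(D) = 14x³ ÷ −2x³ = −7. Subtract (−7)·D = 14x³ + 56x² − 14x + 7. Remainder: −5.

R(x) = −5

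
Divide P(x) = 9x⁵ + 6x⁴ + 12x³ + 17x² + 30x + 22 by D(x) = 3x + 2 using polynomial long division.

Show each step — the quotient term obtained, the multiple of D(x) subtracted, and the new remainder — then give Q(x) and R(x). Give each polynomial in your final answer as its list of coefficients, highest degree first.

Q = [3, 0, 4, 3, 8]; R = [6]

Step 1: lead(9x⁵ + 6x⁴ + 12x³ + 17x² + 30x + 22) ÷ lead(D) = 9x⁵ ÷ 3x = 3x⁴. Subtract (3x⁴)·D = 9x⁵ + 6x⁴. Remainder: 12x³ + 17x² + 30x + 22.
Step 2: lead(12x³ + 17x² + 30x + 22) ÷ lead(D) = 12x³ ÷ 3x = 4x². Subtract (4x²)·D = 12x³ + 8x². Remainder: 9x² + 30x + 22.
Step 3: lead(9x² + 30x + 22) ÷ lead(D) = 9x² ÷ 3x = 3x. Subtract (3x)·D = 9x² + 6x. Remainder: 24x + 22.
Step 4: lead(24x + 22) ÷ lead(D) = 24x ÷ 3x = 8. Subtract (8)·D = 24x + 16. Remainder: 6.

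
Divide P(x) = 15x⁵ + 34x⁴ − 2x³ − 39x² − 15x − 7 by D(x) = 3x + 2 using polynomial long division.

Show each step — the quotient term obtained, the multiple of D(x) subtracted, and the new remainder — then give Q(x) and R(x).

Q(x) = 5x⁴ + 8x³ − 6x² − 9x + 1; R(x) = −9

Step 1: lead(15x⁵ + 34x⁴ − 2x³ − 39x² − 15x − 7) ÷ lead(D) = 15x⁵ ÷ 3x = 5x⁴. Subtract (5x⁴)·D = 15x⁵ + 10x⁴. Remainder: 24x⁴ − 2x³ − 39x² − 15x − 7.
Step 2: lead(24x⁴ − 2x³ − 39x² − 15x − 7) ÷ lead(D) = 24x⁴ ÷ 3x = 8x³. Subtract (8x³)·D = 24x⁴ + 16x³. Remainder: −18x³ − 39x² − 15x − 7.
Step 3: lead(−18x³ − 39x² − 15x − 7) ÷ lead(D) = −18x³ ÷ 3x = −6x². Subtract (−6x²)·D = −18x³ − 12x². Remainder: −27x² − 15x − 7.
Step 4: lead(−27x² − 15x − 7) ÷ lead(D) = −27x² ÷ 3x = −9x. Subtract (−9x)·D = −27x² − 18x. Remainder: 3x − 7.
Step 5: lead(3x − 7) ÷ lead(D) = 3x ÷ 3x = 1. Subtract (1)·D = 3x + 2. Remainder: −9.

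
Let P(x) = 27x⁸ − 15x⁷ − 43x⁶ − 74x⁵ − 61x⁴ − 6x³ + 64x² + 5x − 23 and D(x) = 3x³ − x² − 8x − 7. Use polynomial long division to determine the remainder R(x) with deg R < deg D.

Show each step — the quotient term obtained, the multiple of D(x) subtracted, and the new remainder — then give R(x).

Step 1: lead(27x⁸ − 15x⁷ − 43x⁶ − 74x⁵ − 61x⁴ − 6x³ + 64x² + 5x − 23) ÷ lead(D) = 27x⁸ ÷ 3x³ = 9x⁵. Subtract (9x⁵)·D = 27x⁸ − 9x⁷ − 72x⁶ − 63x⁵. Remainder: −6x⁷ + 29x⁶ − 11x⁵ − 61x⁴ − 6x³ + 64x² + 5x − 23.
Step 2: lead(−6x⁷ + 29x⁶ − 11x⁵ − 61x⁴ − 6x³ + 64x² + 5x − 23) ÷ lead(D) = −6x⁷ ÷ 3x³ = −2x⁴. Subtract (−2x⁴)·D = −6x⁷ + 2x⁶ + 16x⁵ + 14x⁴. Remainder: 27x⁶ − 27x⁵ − 75x⁴ − 6x³ + 64x² + 5x − 23.
Step 3: lead(27x⁶ − 27x⁵ − 75x⁴ − 6x³ + 64x² + 5x − 23) ÷ lead(D) = 27x⁶ ÷ 3x³ = 9x³. Subtract (9x³)·D = 27x⁶ − 9x⁵ − 72x⁴ − 63x³. Remainder: −18x⁵ − 3x⁴ + 57x³ + 64x² + 5x − 23.
Step 4: lead(−18x⁵ − 3x⁴ + 57x³ + 64x² + 5x − 23) ÷ lead(D) = −18x⁵ ÷ 3x³ = −6x². Subtract (−6x²)·D = −18x⁵ + 6x⁴ + 48x³ + 42x². Remainder: −9x⁴ + 9x³ + 22x² + 5x − 23.
Step 5: lead(−9x⁴ + 9x³ + 22x² + 5x − 23) ÷ lead(D) = −9x⁴ ÷ 3x³ = −3x. Subtract (−3x)·D = −9x⁴ + 3x³ + 24x² + 21x. Remainder: 6x³ − 2x² − 16x − 23.
Step 6: lead(6x³ − 2x² − 16x − 23) ÷ lead(D) = 6x³ ÷ 3x³ = 2. Subtract (2)·D = 6x³ − 2x² − 16x − 14. Remainder: −9.

R(x) = −9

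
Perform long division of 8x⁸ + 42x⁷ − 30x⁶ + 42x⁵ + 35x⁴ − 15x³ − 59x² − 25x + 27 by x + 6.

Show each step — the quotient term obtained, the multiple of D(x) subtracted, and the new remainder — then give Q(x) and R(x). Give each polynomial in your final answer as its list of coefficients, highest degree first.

Step 1: lead(8x⁸ + 42x⁷ − 30x⁶ + 42x⁵ + 35x⁴ − 15x³ − 59x² − 25x + 27) ÷ lead(D) = 8x⁸ ÷ x = 8x⁷. Subtract (8x⁷)·D = 8x⁸ + 48x⁷. Remainder: −6x⁷ − 30x⁶ + 42x⁵ + 35x⁴ − 15x³ − 59x² − 25x + 27.
Step 2: lead(−6x⁷ − 30x⁶ + 42x⁵ + 35x⁴ − 15x³ − 59x² − 25x + 27) ÷ lead(D) = −6x⁷ ÷ x = −6x⁶. Subtract (−6x⁶)·D = −6x⁷ − 36x⁶. Remainder: 6x⁶ + 42x⁵ + 35x⁴ − 15x³ − 59x² − 25x + 27.
Step 3: lead(6x⁶ + 42x⁵ + 35x⁴ − 15x³ − 59x² − 25x + 27) ÷ lead(D) = 6x⁶ ÷ x = 6x⁵. Subtract (6x⁵)·D = 6x⁶ + 36x⁵. Remainder: 6x⁵ + 35x⁴ − 15x³ − 59x² − 25x + 27.
Step 4: lead(6x⁵ + 35x⁴ − 15x³ − 59x² − 25x + 27) ÷ lead(D) = 6x⁵ ÷ x = 6x⁴. Subtract (6x⁴)·D = 6x⁵ + 36x⁴. Remainder: −x⁴ − 15x³ − 59x² − 25x + 27.
Step 5: lead(−x⁴ − 15x³ − 59x² − 25x + 27) ÷ lead(D) = −x⁴ ÷ x = −x³. Subtract (−x³)·D = −x⁴ − 6x³. Remainder: −9x³ − 59x² − 25x + 27.
Step 6: lead(−9x³ − 59x² − 25x + 27) ÷ lead(D) = −9x³ ÷ x = −9x². Subtract (−9x²)·D = −9x³ − 54x². Remainder: −5x² − 25x + 27.
Step 7: lead(−5x² − 25x + 27) ÷ lead(D) = −5x² ÷ x = −5x. Subtract (−5x)·D = −5x² − 30x. Remainder: 5x + 27.
Step 8: lead(5x + 27) ÷ lead(D) = 5x ÷ x = 5. Subtract (5)·D = 5x + 30. Remainder: −3.

Q = [8, -6, 6, 6, -1, -9, -5, 5]; R = [-3]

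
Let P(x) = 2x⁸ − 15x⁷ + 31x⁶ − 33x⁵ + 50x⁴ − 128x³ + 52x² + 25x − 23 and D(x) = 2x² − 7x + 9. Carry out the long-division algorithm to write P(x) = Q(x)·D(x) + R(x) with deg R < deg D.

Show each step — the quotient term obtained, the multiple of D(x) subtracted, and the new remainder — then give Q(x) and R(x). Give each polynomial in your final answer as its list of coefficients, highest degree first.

Q = [1, -4, -3, -9, 7, 1, -2]; R = [2, -5]

Step 1: lead(2x⁸ − 15x⁷ + 31x⁶ − 33x⁵ + 50x⁴ − 128x³ + 52x² + 25x − 23) ÷ lead(D) = 2x⁸ ÷ 2x² = x⁶. Subtract (x⁶)·D = 2x⁸ − 7x⁷ + 9x⁶. Remainder: −8x⁷ + 22x⁶ − 33x⁵ + 50x⁴ − 128x³ + 52x² + 25x − 23.
Step 2: lead(−8x⁷ + 22x⁶ − 33x⁵ + 50x⁴ − 128x³ + 52x² + 25x − 23) ÷ lead(D) = −8x⁷ ÷ 2x² = −4x⁵. Subtract (−4x⁵)·D = −8x⁷ + 28x⁶ − 36x⁵. Remainder: −6x⁶ + 3x⁵ + 50x⁴ − 128x³ + 52x² + 25x − 23.
Step 3: lead(−6x⁶ + 3x⁵ + 50x⁴ − 128x³ + 52x² + 25x − 23) ÷ lead(D) = −6x⁶ ÷ 2x² = −3x⁴. Subtract (−3x⁴)·D = −6x⁶ + 21x⁵ − 27x⁴. Remainder: −18x⁵ + 77x⁴ − 128x³ + 52x² + 25x − 23.
Step 4: lead(−18x⁵ + 77x⁴ − 128x³ + 52x² + 25x − 23) ÷ lead(D) = −18x⁵ ÷ 2x² = −9x³. Subtract (−9x³)·D = −18x⁵ + 63x⁴ − 81x³. Remainder: 14x⁴ − 47x³ + 52x² + 25x − 23.
Step 5: lead(14x⁴ − 47x³ + 52x² + 25x − 23) ÷ lead(D) = 14x⁴ ÷ 2x² = 7x². Subtract (7x²)·D = 14x⁴ − 49x³ + 63x². Remainder: 2x³ − 11x² + 25x − 23.
Step 6: lead(2x³ − 11x² + 25x − 23) ÷ lead(D) = 2x³ ÷ 2x² = x. Subtract (x)·D = 2x³ − 7x² + 9x. Remainder: −4x² + 16x − 23.
Step 7: lead(−4x² + 16x − 23) ÷ lead(D) = −4x² ÷ 2x² = −2. Subtract (−2)·D = −4x² + 14x − 18. Remainder: 2x − 5.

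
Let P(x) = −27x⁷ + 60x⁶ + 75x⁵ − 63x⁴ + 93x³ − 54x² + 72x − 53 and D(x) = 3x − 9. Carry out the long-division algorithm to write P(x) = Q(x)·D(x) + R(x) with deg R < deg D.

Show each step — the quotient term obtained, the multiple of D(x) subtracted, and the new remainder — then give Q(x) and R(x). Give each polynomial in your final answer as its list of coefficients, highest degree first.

Q = [-9, -7, 4, -9, 4, -6, 6]; R = [1]

Step 1: lead(−27x⁷ + 60x⁶ + 75x⁵ − 63x⁴ + 93x³ − 54x² + 72x − 53) ÷ lead(D) = −27x⁷ ÷ 3x = −9x⁶. Subtract (−9x⁶)·D = −27x⁷ + 81x⁶. Remainder: −21x⁶ + 75x⁵ − 63x⁴ + 93x³ − 54x² + 72x − 53.
Step 2: lead(−21x⁶ + 75x⁵ − 63x⁴ + 93x³ − 54x² + 72x − 53) ÷ lead(D) = −21x⁶ ÷ 3x = −7x⁵. Subtract (−7x⁵)·D = −21x⁶ + 63x⁵. Remainder: 12x⁵ − 63x⁴ + 93x³ − 54x² + 72x − 53.
Step 3: lead(12x⁵ − 63x⁴ + 93x³ − 54x² + 72x − 53) ÷ lead(D) = 12x⁵ ÷ 3x = 4x⁴. Subtract (4x⁴)·D = 12x⁵ − 36x⁴. Remainder: −27x⁴ + 93x³ − 54x² + 72x − 53.
Step 4: lead(−27x⁴ + 93x³ − 54x² + 72x − 53) ÷ lead(D) = −27x⁴ ÷ 3x = −9x³. Subtract (−9x³)·D = −27x⁴ + 81x³. Remainder: 12x³ − 54x² + 72x − 53.
Step 5: lead(12x³ − 54x² + 72x − 53) ÷ lead(D) = 12x³ ÷ 3x = 4x². Subtract (4x²)·D = 12x³ − 36x². Remainder: −18x² + 72x − 53.
Step 6: lead(−18x² + 72x − 53) ÷ lead(D) = −18x² ÷ 3x = −6x. Subtract (−6x)·D = −18x² + 54x. Remainder: 18x − 53.
Step 7: lead(18x − 53) ÷ lead(D) = 18x ÷ 3x = 6. Subtract (6)·D = 18x − 54. Remainder: 1.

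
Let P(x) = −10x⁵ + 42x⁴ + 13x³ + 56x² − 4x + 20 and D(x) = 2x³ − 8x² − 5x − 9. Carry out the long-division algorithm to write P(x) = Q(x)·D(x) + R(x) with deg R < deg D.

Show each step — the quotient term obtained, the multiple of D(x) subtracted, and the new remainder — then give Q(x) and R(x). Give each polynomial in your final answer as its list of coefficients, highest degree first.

Q = [-5, 1, -2]; R = [-5, 2]

Step 1: lead(−10x⁵ + 42x⁴ + 13x³ + 56x² − 4x + 20) ÷ lead(D) = −10x⁵ ÷ 2x³ = −5x². Subtract (−5x²)·D = −10x⁵ + 40x⁴ + 25x³ + 45x². Remainder: 2x⁴ − 12x³ + 11x² − 4x + 20.
Step 2: lead(2x⁴ − 12x³ + 11x² − 4x + 20) ÷ lead(D) = 2x⁴ ÷ 2x³ = x. Subtract (x)·D = 2x⁴ − 8x³ − 5x² − 9x. Remainder: −4x³ + 16x² + 5x + 20.
Step 3: lead(−4x³ + 16x² + 5x + 20) ÷ lead(D) = −4x³ ÷ 2x³ = −2. Subtract (−2)·D = −4x³ + 16x² + 10x + 18. Remainder: −5x + 2.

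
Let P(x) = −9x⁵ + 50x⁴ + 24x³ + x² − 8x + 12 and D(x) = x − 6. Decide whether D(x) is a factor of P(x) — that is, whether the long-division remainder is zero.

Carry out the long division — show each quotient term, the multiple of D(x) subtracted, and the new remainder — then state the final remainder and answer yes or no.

R(x) = 0, so D(x) is a factor of P(x). yes

Step 1: lead(−9x⁵ + 50x⁴ + 24x³ + x² − 8x + 12) ÷ lead(D) = −9x⁵ ÷ x = −9x⁴. Subtract (−9x⁴)·D = −9x⁵ + 54x⁴. Remainder: −4x⁴ + 24x³ + x² − 8x + 12.
Step 2: lead(−4x⁴ + 24x³ + x² − 8x + 12) ÷ lead(D) = −4x⁴ ÷ x = −4x³. Subtract (−4x³)·D = −4x⁴ + 24x³. Remainder: x² − 8x + 12.
Step 3: lead(x² − 8x + 12) ÷ lead(D) = x² ÷ x = x. Subtract (x)·D = x² − 6x. Remainder: −2x + 12.
Step 4: lead(−2x + 12) ÷ lead(D) = −2x ÷ x = −2. Subtract (−2)·D = −2x + 12. Remainder: 0.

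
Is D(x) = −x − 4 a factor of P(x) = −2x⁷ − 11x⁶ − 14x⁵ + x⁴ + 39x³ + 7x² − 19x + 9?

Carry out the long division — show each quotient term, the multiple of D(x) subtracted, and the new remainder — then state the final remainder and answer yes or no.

Step 1: lead(−2x⁷ − 11x⁶ − 14x⁵ + x⁴ + 39x³ + 7x² − 19x + 9) ÷ lead(D) = −2x⁷ ÷ −x = 2x⁶. Subtract (2x⁶)·D = −2x⁷ − 8x⁶. Remainder: −3x⁶ − 14x⁵ + x⁴ + 39x³ + 7x² − 19x + 9.
Step 2: lead(−3x⁶ − 14x⁵ + x⁴ + 39x³ + 7x² − 19x + 9) ÷ lead(D) = −3x⁶ ÷ −x = 3x⁵. Subtract (3x⁵)·D = −3x⁶ − 12x⁵. Remainder: −2x⁵ + x⁴ + 39x³ + 7x² − 19x + 9.
Step 3: lead(−2x⁵ + x⁴ + 39x³ + 7x² − 19x + 9) ÷ lead(D) = −2x⁵ ÷ −x = 2x⁴. Subtract (2x⁴)·D = −2x⁵ − 8x⁴. Remainder: 9x⁴ + 39x³ + 7x² − 19x + 9.
Step 4: lead(9x⁴ + 39x³ + 7x² − 19x + 9) ÷ lead(D) = 9x⁴ ÷ −x = −9x³. Subtract (−9x³)·D = 9x⁴ + 36x³. Remainder: 3x³ + 7x² − 19x + 9.
Step 5: lead(3x³ + 7x² − 19x + 9) ÷ lead(D) = 3x³ ÷ −x = −3x². Subtract (−3x²)·D = 3x³ + 12x². Remainder: −5x² − 19x + 9.
Step 6: lead(−5x² − 19x + 9) ÷ lead(D) = −5x² ÷ −x = 5x. Subtract (5x)·D = −5x² − 20x. Remainder: x + 9.
Step 7: lead(x + 9) ÷ lead(D) = x ÷ −x = −1. Subtract (−1)·D = x + 4. Remainder: 5.

R(x) = 5, so D(x) is not a factor of P(x). no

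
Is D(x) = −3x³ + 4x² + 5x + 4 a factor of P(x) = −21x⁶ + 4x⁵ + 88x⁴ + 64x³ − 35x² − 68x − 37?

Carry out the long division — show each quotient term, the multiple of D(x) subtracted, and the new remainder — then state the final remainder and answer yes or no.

R(x) = −5, so D(x) is not a factor of P(x). no

Step 1: lead(−21x⁶ + 4x⁵ + 88x⁴ + 64x³ − 35x² − 68x − 37) ÷ lead(D) = −21x⁶ ÷ −3x³ = 7x³. Subtract (7x³)·D = −21x⁶ + 28x⁵ + 35x⁴ + 28x³. Remainder: −24x⁵ + 53x⁴ + 36x³ − 35x² − 68x − 37.
Step 2: lead(−24x⁵ + 53x⁴ + 36x³ − 35x² − 68x − 37) ÷ lead(D) = −24x⁵ ÷ −3x³ = 8x². Subtract (8x²)·D = −24x⁵ + 32x⁴ + 40x³ + 32x². Remainder: 21x⁴ − 4x³ − 67x² − 68x − 37.
Step 3: lead(21x⁴ − 4x³ − 67x² − 68x − 37) ÷ lead(D) = 21x⁴ ÷ −3x³ = −7x. Subtract (−7x)·D = 21x⁴ − 28x³ − 35x² − 28x. Remainder: 24x³ − 32x² − 40x − 37.
Step 4: lead(24x³ − 32x² − 40x − 37) ÷ lead(D) = 24x³ ÷ −3x³ = −8. Subtract (−8)·D = 24x³ − 32x² − 40x − 32. Remainder: −5.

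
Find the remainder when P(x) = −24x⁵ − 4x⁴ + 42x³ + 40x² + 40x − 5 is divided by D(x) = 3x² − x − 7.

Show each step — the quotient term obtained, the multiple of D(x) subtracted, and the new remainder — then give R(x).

R(x) = 9

Step 1: lead(−24x⁵ − 4x⁴ + 42x³ + 40x² + 40x − 5) ÷ lead(D) = −24x⁵ ÷ 3x² = −8x³. Subtract (−8x³)·D = −24x⁵ + 8x⁴ + 56x³. Remainder: −12x⁴ − 14x³ + 40x² + 40x − 5.
Step 2: lead(−12x⁴ − 14x³ + 40x² + 40x − 5) ÷ lead(D) = −12x⁴ ÷ 3x² = −4x². Subtract (−4x²)·D = −12x⁴ + 4x³ + 28x². Remainder: −18x³ + 12x² + 40x − 5.
Step 3: lead(−18x³ + 12x² + 40x − 5) ÷ lead(D) = −18x³ ÷ 3x² = −6x. Subtract (−6x)·D = −18x³ + 6x² + 42x. Remainder: 6x² − 2x − 5.
Step 4: lead(6x² − 2x − 5) ÷ lead(D) = 6x² ÷ 3x² = 2. Subtract (2)·D = 6x² − 2x − 14. Remainder: 9.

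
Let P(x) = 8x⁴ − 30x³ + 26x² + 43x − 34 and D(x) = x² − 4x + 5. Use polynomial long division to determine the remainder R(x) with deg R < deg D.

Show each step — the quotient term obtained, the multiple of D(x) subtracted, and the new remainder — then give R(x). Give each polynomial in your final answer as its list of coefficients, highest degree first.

R = [9, -4]

Step 1: lead(8x⁴ − 30x³ + 26x² + 43x − 34) ÷ lead(D) = 8x⁴ ÷ x² = 8x². Subtract (8x²)·D = 8x⁴ − 32x³ + 40x². Remainder: 2x³ − 14x² + 43x − 34.
Step 2: lead(2x³ − 14x² + 43x − 34) ÷ lead(D) = 2x³ ÷ x² = 2x. Subtract (2x)·D = 2x³ − 8x² + 10x. Remainder: −6x² + 33x − 34.
Step 3: lead(−6x² + 33x − 34) ÷ lead(D) = −6x² ÷ x² = −6. Subtract (−6)·D = −6x² + 24x − 30. Remainder: 9x − 4.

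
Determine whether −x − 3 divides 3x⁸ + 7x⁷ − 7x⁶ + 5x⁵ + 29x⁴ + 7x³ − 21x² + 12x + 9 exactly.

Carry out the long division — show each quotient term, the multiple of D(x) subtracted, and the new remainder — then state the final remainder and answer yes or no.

Step 1: lead(3x⁸ + 7x⁷ − 7x⁶ + 5x⁵ + 29x⁴ + 7x³ − 21x² + 12x + 9) ÷ lead(D) = 3x⁸ ÷ −x = −3x⁷. Subtract (−3x⁷)·D = 3x⁸ + 9x⁷. Remainder: −2x⁷ − 7x⁶ + 5x⁵ + 29x⁴ + 7x³ − 21x² + 12x + 9.
Step 2: lead(−2x⁷ − 7x⁶ + 5x⁵ + 29x⁴ + 7x³ − 21x² + 12x + 9) ÷ lead(D) = −2x⁷ ÷ −x = 2x⁶. Subtract (2x⁶)·D = −2x⁷ − 6x⁶. Remainder: −x⁶ + 5x⁵ + 29x⁴ + 7x³ − 21x² + 12x + 9.
Step 3: lead(−x⁶ + 5x⁵ + 29x⁴ + 7x³ − 21x² + 12x + 9) ÷ lead(D) = −x⁶ ÷ −x = x⁵. Subtract (x⁵)·D = −x⁶ − 3x⁵. Remainder: 8x⁵ + 29x⁴ + 7x³ − 21x² + 12x + 9.
Step 4: lead(8x⁵ + 29x⁴ + 7x³ − 21x² + 12x + 9) ÷ lead(D) = 8x⁵ ÷ −x = −8x⁴. Subtract (−8x⁴)·D = 8x⁵ + 24x⁴. Remainder: 5x⁴ + 7x³ − 21x² + 12x + 9.
Step 5: lead(5x⁴ + 7x³ − 21x² + 12x + 9) ÷ lead(D) = 5x⁴ ÷ −x = −5x³. Subtract (−5x³)·D = 5x⁴ + 15x³. Remainder: −8x³ − 21x² + 12x + 9.
Step 6: lead(−8x³ − 21x² + 12x + 9) ÷ lead(D) = −8x³ ÷ −x = 8x². Subtract (8x²)·D = −8x³ − 24x². Remainder: 3x² + 12x + 9.
Step 7: lead(3x² + 12x + 9) ÷ lead(D) = 3x² ÷ −x = −3x. Subtract (−3x)·D = 3x² + 9x. Remainder: 3x + 9.
Step 8: lead(3x + 9) ÷ lead(D) = 3x ÷ −x = −3. Subtract (−3)·D = 3x + 9. Remainder: 0.

R(x) = 0, so D(x) is a factor of P(x). yes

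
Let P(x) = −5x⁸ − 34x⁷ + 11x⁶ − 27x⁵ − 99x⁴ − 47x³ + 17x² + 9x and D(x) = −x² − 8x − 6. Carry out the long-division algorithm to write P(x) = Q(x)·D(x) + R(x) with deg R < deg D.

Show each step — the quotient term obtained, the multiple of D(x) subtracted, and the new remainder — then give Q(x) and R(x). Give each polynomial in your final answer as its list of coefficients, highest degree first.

Step 1: lead(−5x⁸ − 34x⁷ + 11x⁶ − 27x⁵ − 99x⁴ − 47x³ + 17x² + 9x) ÷ lead(D) = −5x⁸ ÷ −x² = 5x⁶. Subtract (5x⁶)·D = −5x⁸ − 40x⁷ − 30x⁶. Remainder: 6x⁷ + 41x⁶ − 27x⁵ − 99x⁴ − 47x³ + 17x² + 9x.
Step 2: lead(6x⁷ + 41x⁶ − 27x⁵ − 99x⁴ − 47x³ + 17x² + 9x) ÷ lead(D) = 6x⁷ ÷ −x² = −6x⁵. Subtract (−6x⁵)·D = 6x⁷ + 48x⁶ + 36x⁵. Remainder: −7x⁶ − 63x⁵ − 99x⁴ − 47x³ + 17x² + 9x.
Step 3: lead(−7x⁶ − 63x⁵ − 99x⁴ − 47x³ + 17x² + 9x) ÷ lead(D) = −7x⁶ ÷ −x² = 7x⁴. Subtract (7x⁴)·D = −7x⁶ − 56x⁵ − 42x⁴. Remainder: −7x⁵ − 57x⁴ − 47x³ + 17x² + 9x.
Step 4: lead(−7x⁵ − 57x⁴ − 47x³ + 17x² + 9x) ÷ lead(D) = −7x⁵ ÷ −x² = 7x³. Subtract (7x³)·D = −7x⁵ − 56x⁴ − 42x³. Remainder: −x⁴ − 5x³ + 17x² + 9x.
Step 5: lead(−x⁴ − 5x³ + 17x² + 9x) ÷ lead(D) = −x⁴ ÷ −x² = x². Subtract (x²)·D = −x⁴ − 8x³ − 6x². Remainder: 3x³ + 23x² + 9x.
Step 6: lead(3x³ + 23x² + 9x) ÷ lead(D) = 3x³ ÷ −x² = −3x. Subtract (−3x)·D = 3x³ + 24x² + 18x. Remainder: −x² − 9x.
Step 7: lead(−x² − 9x) ÷ lead(D) = −x² ÷ −x² = 1. Subtract (1)·D = −x² − 8x − 6. Remainder: −x + 6.

Q = [5, -6, 7, 7, 1, -3, 1]; R = [-1, 6]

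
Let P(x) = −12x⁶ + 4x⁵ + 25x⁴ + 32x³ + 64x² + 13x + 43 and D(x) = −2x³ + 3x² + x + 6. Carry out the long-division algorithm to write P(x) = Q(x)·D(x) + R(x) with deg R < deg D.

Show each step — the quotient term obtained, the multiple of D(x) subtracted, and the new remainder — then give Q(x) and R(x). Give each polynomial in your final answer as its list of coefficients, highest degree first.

Step 1: lead(−12x⁶ + 4x⁵ + 25x⁴ + 32x³ + 64x² + 13x + 43) ÷ lead(D) = −12x⁶ ÷ −2x³ = 6x³. Subtract (6x³)·D = −12x⁶ + 18x⁵ + 6x⁴ + 36x³. Remainder: −14x⁵ + 19x⁴ − 4x³ + 64x² + 13x + 43.
Step 2: lead(−14x⁵ + 19x⁴ − 4x³ + 64x² + 13x + 43) ÷ lead(D) = −14x⁵ ÷ −2x³ = 7x². Subtract (7x²)·D = −14x⁵ + 21x⁴ + 7x³ + 42x². Remainder: −2x⁴ − 11x³ + 22x² + 13x + 43.
Step 3: lead(−2x⁴ − 11x³ + 22x² + 13x + 43) ÷ lead(D) = −2x⁴ ÷ −2x³ = x. Subtract (x)·D = −2x⁴ + 3x³ + x² + 6x. Remainder: −14x³ + 21x² + 7x + 43.
Step 4: lead(−14x³ + 21x² + 7x + 43) ÷ lead(D) = −14x³ ÷ −2x³ = 7. Subtract (7)·D = −14x³ + 21x² + 7x + 42. Remainder: 1.

Q = [6, 7, 1, 7]; R = [1]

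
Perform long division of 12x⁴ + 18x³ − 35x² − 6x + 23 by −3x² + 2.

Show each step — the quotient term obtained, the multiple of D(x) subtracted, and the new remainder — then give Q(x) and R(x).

Q(x) = −4x² − 6x + 9; R(x) = 6x + 5

Step 1: lead(12x⁴ + 18x³ − 35x² − 6x + 23) ÷ lead(D) = 12x⁴ ÷ −3x² = −4x². Subtract (−4x²)·D = 12x⁴ − 8x². Remainder: 18x³ − 27x² − 6x + 23.
Step 2: lead(18x³ − 27x² − 6x + 23) ÷ lead(D) = 18x³ ÷ −3x² = −6x. Subtract (−6x)·D = 18x³ − 12x. Remainder: −27x² + 6x + 23.
Step 3: lead(−27x² + 6x + 23) ÷ lead(D) = −27x² ÷ −3x² = 9. Subtract (9)·D = −27x² + 18. Remainder: 6x + 5.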